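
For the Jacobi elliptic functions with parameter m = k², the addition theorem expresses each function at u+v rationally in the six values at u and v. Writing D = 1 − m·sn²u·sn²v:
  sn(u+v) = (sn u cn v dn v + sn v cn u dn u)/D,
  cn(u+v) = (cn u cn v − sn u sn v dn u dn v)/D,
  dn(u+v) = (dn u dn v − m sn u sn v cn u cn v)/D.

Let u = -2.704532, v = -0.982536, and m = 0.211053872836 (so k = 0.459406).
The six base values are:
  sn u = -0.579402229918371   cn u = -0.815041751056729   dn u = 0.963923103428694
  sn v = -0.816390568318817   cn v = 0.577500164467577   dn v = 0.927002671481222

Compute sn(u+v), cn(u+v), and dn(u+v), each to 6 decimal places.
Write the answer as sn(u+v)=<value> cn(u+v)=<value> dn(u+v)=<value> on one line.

m = k² = 0.211053872836
D = 1 − m·sn²u·sn²v = 0.952777431209849
sn(u+v) = (sn u·cn v·dn v + sn v·cn u·dn u)/D = 0.3312074851169676/0.952777431209849 = 0.3476231428953938
cn(u+v) = (cn u·cn v − sn u·sn v·dn u·dn v)/D = -0.8933568353269214/0.952777431209849 = -0.9376343373210735
dn(u+v) = (dn u·dn v − m·sn u·sn v·cn u·cn v)/D = 0.9405490745513224/0.952777431209849 = 0.9871655685179289

sn(u+v)=0.347623 cn(u+v)=-0.937634 dn(u+v)=0.987166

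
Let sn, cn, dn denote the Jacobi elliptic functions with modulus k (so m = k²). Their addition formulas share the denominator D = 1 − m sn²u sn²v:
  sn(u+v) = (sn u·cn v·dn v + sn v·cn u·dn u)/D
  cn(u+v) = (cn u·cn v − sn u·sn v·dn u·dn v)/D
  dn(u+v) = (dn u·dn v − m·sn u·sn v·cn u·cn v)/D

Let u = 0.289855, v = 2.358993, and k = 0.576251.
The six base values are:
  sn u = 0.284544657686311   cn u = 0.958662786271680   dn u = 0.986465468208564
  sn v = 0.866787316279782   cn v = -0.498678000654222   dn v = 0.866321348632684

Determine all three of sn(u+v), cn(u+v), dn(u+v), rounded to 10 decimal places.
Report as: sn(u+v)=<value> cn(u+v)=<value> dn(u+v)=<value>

sn(u+v)=0.7111475740 cn(u+v)=-0.7030427640 dn(u+v)=0.9121756241

m = k² = 0.332065215001
D = 1 − m·sn²u·sn²v = 0.9798000938481188
sn(u+v) = (sn u·cn v·dn v + sn v·cn u·dn u)/D = 0.6967824597081499/0.9798000938481188 = 0.7111475739623269
cn(u+v) = (cn u·cn v − sn u·sn v·dn u·dn v)/D = -0.6888413661706466/0.9798000938481188 = -0.7030427640247048
dn(u+v) = (dn u·dn v − m·sn u·sn v·cn u·cn v)/D = 0.8937497621368615/0.9798000938481188 = 0.9121756241384928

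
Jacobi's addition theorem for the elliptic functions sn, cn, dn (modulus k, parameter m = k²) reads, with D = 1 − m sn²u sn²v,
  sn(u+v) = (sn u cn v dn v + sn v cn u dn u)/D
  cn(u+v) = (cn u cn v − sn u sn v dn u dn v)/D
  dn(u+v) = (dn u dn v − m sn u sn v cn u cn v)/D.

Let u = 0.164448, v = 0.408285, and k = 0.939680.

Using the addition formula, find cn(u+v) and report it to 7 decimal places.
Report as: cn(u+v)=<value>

sn u = 0.1630663528821952, cn u = 0.9866151045659596, dn u = 0.988190522483688
sn v = 0.3881828230102566, cn v = 0.9215823869409549, dn v = 0.9310985835905791
m = k² = 0.8829985024
D = 1 − m·sn²u·sn²v = 0.9964619716301219
cn(u+v) = (cn u·cn v − sn u·sn v·dn u·dn v)/D = 0.8510050035053224/0.9964619716301219 = 0.8540265737518863

cn(u+v)=0.8540266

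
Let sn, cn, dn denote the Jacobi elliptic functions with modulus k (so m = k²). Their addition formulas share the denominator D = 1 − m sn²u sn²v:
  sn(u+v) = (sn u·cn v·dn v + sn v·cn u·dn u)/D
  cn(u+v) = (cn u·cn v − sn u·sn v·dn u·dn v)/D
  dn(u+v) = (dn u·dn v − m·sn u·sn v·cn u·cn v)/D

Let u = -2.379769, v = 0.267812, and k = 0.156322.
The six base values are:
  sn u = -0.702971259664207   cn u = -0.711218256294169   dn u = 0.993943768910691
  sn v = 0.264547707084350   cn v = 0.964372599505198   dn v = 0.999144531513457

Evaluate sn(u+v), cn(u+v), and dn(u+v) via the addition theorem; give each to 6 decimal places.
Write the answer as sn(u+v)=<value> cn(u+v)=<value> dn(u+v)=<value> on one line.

sn(u+v)=-0.865089 cn(u+v)=-0.501618 dn(u+v)=0.990814

m = k² = 0.024436567684
D = 1 − m·sn²u·sn²v = 0.9991548703307449
sn(u+v) = (sn u·cn v·dn v + sn v·cn u·dn u)/D = -0.8643579485823922/0.9991548703307449 = -0.8650890610144036
cn(u+v) = (cn u·cn v − sn u·sn v·dn u·dn v)/D = -0.5011943651200462/0.9991548703307449 = -0.5016182976260112
dn(u+v) = (dn u·dn v − m·sn u·sn v·cn u·cn v)/D = 0.9899765334939796/0.9991548703307449 = 0.9908138997173411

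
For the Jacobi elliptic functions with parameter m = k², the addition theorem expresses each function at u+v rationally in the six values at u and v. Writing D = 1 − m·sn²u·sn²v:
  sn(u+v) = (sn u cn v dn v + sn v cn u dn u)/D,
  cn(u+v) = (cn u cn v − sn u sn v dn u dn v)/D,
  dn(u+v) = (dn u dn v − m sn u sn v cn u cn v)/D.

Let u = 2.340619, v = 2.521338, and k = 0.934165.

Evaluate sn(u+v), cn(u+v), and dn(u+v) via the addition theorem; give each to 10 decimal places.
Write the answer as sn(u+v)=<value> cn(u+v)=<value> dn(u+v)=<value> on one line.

sn(u+v)=0.0678919905 cn(u+v)=-0.9976926769 dn(u+v)=0.9979867780

sn u = 0.9990111659033233, cn u = 0.04445998651014922, dn u = 0.3592502467853489
sn v = 0.9997975494514489, cn v = -0.02012113592413778, dn v = 0.3573360599196371
m = k² = 0.872664247225
D = 1 − m·sn²u·sn²v = 0.1294133483807801
sn(u+v) = (sn u·cn v·dn v + sn v·cn u·dn u)/D = 0.008786129825083355/0.1294133483807801 = 0.06789199054823491
cn(u+v) = (cn u·cn v − sn u·sn v·dn u·dn v)/D = -0.1291147499777696/0.1294133483807801 = -0.9976926769398472
dn(u+v) = (dn u·dn v − m·sn u·sn v·cn u·cn v)/D = 0.1291528105866714/0.1294133483807801 = 0.9979867780459393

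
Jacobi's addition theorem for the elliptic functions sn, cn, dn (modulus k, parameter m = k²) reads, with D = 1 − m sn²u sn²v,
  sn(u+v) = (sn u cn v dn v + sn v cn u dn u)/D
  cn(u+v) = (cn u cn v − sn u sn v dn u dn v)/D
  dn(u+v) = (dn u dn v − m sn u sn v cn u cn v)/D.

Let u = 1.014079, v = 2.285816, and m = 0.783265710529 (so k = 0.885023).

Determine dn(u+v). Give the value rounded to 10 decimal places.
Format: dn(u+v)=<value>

sn u = 0.78618354216492, cn u = 0.6179930728001888, dn u = 0.7182447747117929
sn v = 0.9995411913089987, cn v = -0.0302887252387352, dn v = 0.4663184135545524
m = k² = 0.783265710529
D = 1 − m·sn²u·sn²v = 0.5163196954944762
dn(u+v) = (dn u·dn v − m·sn u·sn v·cn u·cn v)/D = 0.3464519810191448/0.5163196954944762 = 0.6710028380524005

dn(u+v)=0.6710028381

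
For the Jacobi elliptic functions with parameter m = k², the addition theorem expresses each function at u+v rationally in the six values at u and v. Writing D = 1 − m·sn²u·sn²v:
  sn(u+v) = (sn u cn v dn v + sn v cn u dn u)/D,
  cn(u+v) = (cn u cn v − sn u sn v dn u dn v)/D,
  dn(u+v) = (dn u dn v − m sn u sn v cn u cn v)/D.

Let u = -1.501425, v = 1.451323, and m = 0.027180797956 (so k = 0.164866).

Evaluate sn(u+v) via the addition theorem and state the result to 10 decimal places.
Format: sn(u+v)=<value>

sn(u+v)=-0.0500804728

sn u = -0.9968719433551531, cn u = 0.0790337178128451, dn u = 0.9864020388453788
sn v = 0.9917500791493121, cn v = 0.1281865067288019, dn v = 0.9865423614574425
m = k² = 0.027180797956
D = 1 − m·sn²u·sn²v = 0.9734328213534598
sn(u+v) = (sn u·cn v·dn v + sn v·cn u·dn u)/D = -0.04874997593269854/0.9734328213534598 = -0.05008047280028695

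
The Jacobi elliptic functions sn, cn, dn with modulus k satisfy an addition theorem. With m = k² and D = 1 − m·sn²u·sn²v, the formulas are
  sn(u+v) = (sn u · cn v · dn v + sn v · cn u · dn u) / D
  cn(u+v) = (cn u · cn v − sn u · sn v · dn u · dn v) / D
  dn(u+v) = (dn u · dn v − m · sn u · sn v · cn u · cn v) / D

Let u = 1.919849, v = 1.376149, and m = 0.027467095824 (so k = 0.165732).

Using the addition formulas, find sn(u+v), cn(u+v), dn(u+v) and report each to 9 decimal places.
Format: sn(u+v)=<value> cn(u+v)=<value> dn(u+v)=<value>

sn(u+v)=-0.132095128 cn(u+v)=-0.991237044 dn(u+v)=0.999760333

sn u = 0.9448724310699391, cn u = -0.3274386797615445, dn u = 0.9876628062079421
sn v = 0.9795066397109087, cn v = 0.2014118734390901, dn v = 0.9867356053101145
m = k² = 0.027467095824
D = 1 − m·sn²u·sn²v = 0.9764726037846135
sn(u+v) = (sn u·cn v·dn v + sn v·cn u·dn u)/D = -0.1289872738869097/0.9764726037846135 = -0.132095128308752
cn(u+v) = (cn u·cn v − sn u·sn v·dn u·dn v)/D = -0.9679158171644506/0.9764726037846135 = -0.9912370438382004
dn(u+v) = (dn u·dn v − m·sn u·sn v·cn u·cn v)/D = 0.9762385754412618/0.9764726037846135 = 0.9997603329141599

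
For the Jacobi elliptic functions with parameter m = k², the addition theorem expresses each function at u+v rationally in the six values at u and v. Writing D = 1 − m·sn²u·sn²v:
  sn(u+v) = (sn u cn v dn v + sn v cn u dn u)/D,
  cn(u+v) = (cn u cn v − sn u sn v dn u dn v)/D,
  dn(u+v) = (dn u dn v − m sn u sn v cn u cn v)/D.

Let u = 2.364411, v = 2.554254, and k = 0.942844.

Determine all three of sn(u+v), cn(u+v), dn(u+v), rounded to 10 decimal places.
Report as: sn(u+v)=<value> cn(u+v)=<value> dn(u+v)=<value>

sn(u+v)=0.1383001089 cn(u+v)=-0.9903903674 dn(u+v)=0.9914620681

sn u = 0.9984859867250788, cn u = 0.05500667517352522, dn u = 0.3372461011351541
sn v = 0.9999643120309437, cn v = -0.008448352767337699, dn v = 0.3333296274188421
m = k² = 0.888954808336
D = 1 − m·sn²u·sn²v = 0.1137981896026805
sn(u+v) = (sn u·cn v·dn v + sn v·cn u·dn u)/D = 0.01573830201054815/0.1137981896026805 = 0.138300108863748
cn(u+v) = (cn u·cn v − sn u·sn v·dn u·dn v)/D = -0.1127046308129014/0.1137981896026805 = -0.9903903674250247
dn(u+v) = (dn u·dn v − m·sn u·sn v·cn u·cn v)/D = 0.1128265884047402/0.1137981896026805 = 0.9914620680580896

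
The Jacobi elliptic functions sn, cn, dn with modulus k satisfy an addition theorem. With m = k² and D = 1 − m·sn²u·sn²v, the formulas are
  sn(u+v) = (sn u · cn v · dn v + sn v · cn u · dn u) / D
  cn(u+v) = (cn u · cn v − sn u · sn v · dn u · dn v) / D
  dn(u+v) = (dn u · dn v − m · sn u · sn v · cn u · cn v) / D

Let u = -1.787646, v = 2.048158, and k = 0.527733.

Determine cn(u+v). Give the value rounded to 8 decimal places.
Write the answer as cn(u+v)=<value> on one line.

sn u = -0.9973237950406111, cn u = -0.07311120191730664, dn u = 0.8502861539294747
sn v = 0.9564965460280852, cn v = -0.2917436502074093, dn v = 0.8632510698741954
m = k² = 0.278502119289
D = 1 − m·sn²u·sn²v = 0.7465643659099338
cn(u+v) = (cn u·cn v − sn u·sn v·dn u·dn v)/D = 0.7215292661392707/0.7465643659099338 = 0.966466254064846

cn(u+v)=0.96646625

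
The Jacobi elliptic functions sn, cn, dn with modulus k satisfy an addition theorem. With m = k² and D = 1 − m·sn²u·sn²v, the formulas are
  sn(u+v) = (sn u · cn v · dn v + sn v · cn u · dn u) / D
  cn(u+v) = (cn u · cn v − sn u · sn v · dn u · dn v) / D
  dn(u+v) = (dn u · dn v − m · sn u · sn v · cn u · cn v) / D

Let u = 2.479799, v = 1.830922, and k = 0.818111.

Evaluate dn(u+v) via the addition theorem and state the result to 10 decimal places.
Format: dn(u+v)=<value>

sn u = 0.9656253331682686, cn u = -0.2599379078619935, dn u = 0.6131213932832052
sn v = 0.9932316344402508, cn v = 0.1161504212095158, dn v = 0.5828584221993863
m = k² = 0.669305608321
D = 1 − m·sn²u·sn²v = 0.3843372855730303
dn(u+v) = (dn u·dn v − m·sn u·sn v·cn u·cn v)/D = 0.376743873526158/0.3843372855730303 = 0.9802428431174693

dn(u+v)=0.9802428431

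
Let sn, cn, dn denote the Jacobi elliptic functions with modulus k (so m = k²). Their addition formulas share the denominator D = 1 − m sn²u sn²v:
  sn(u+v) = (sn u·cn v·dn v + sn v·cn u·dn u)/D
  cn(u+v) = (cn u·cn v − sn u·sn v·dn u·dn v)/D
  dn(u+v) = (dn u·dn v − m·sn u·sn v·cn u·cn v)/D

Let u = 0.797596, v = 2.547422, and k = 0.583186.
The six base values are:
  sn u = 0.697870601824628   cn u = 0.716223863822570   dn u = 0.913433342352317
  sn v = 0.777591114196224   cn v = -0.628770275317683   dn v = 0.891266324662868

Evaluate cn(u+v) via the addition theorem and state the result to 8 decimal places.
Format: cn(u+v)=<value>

cn(u+v)=-0.99141904

m = k² = 0.340105910596
D = 1 − m·sn²u·sn²v = 0.8998463998145133
cn(u+v) = (cn u·cn v − sn u·sn v·dn u·dn v)/D = -0.8921248535625504/0.8998463998145133 = -0.9914190396788223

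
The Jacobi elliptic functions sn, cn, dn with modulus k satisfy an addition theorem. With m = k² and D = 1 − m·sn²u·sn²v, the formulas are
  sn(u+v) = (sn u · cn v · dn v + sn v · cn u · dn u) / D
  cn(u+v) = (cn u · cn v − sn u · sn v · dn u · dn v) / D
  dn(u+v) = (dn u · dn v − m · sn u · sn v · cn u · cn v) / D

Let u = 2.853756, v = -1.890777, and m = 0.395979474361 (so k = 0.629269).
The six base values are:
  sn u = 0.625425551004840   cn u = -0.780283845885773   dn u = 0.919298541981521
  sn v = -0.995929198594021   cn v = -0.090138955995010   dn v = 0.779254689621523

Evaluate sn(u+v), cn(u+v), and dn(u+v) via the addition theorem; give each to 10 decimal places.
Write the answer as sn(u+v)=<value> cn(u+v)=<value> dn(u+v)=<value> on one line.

sn(u+v)=0.7921647330 cn(u+v)=0.6103073289 dn(u+v)=0.8668984915

m = k² = 0.395979474361
D = 1 − m·sn²u·sn²v = 0.8463682969505474
sn(u+v) = (sn u·cn v·dn v + sn v·cn u·dn u)/D = 0.6704631159959514/0.8463682969505474 = 0.7921647330265325
cn(u+v) = (cn u·cn v − sn u·sn v·dn u·dn v)/D = 0.5165447746052315/0.8463682969505474 = 0.6103073289327292
dn(u+v) = (dn u·dn v − m·sn u·sn v·cn u·cn v)/D = 0.7337153998517889/0.8463682969505474 = 0.8668984914668411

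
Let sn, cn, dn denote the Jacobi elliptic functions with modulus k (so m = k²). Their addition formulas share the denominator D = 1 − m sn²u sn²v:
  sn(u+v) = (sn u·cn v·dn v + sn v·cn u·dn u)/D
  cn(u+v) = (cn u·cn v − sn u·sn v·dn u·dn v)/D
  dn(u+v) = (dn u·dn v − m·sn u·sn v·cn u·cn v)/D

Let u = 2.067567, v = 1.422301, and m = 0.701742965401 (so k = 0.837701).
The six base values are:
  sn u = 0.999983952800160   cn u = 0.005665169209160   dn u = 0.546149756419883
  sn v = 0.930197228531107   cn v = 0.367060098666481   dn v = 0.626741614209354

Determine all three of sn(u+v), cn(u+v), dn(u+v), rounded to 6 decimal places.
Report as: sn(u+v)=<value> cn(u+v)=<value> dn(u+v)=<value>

m = k² = 0.701742965401
D = 1 − m·sn²u·sn²v = 0.3928245383827651
sn(u+v) = (sn u·cn v·dn v + sn v·cn u·dn u)/D = 0.2329262059221958/0.3928245383827651 = 0.5929522806318028
cn(u+v) = (cn u·cn v − sn u·sn v·dn u·dn v)/D = -0.316317088615717/0.3928245383827651 = -0.805237600273077
dn(u+v) = (dn u·dn v − m·sn u·sn v·cn u·cn v)/D = 0.3409374163258327/0.3928245383827651 = 0.8679127269631664

sn(u+v)=0.592952 cn(u+v)=-0.805238 dn(u+v)=0.867913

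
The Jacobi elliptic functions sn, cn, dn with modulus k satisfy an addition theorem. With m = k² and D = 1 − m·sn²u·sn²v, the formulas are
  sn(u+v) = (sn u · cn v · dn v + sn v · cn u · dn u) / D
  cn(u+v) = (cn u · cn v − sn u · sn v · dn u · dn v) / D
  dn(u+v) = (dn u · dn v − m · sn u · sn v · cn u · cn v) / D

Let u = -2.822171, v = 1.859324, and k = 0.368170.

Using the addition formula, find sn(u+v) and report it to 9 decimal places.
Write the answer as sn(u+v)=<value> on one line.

sn(u+v)=-0.811163723

sn u = -0.4196551564154074, cn u = -0.9076836176190247, dn u = 0.9879920942743522
sn v = 0.977007141857451, cn v = -0.213206577664796, dn v = 0.933066189950458
m = k² = 0.1355491489
D = 1 − m·sn²u·sn²v = 0.97721351172251
sn(u+v) = (sn u·cn v·dn v + sn v·cn u·dn u)/D = -0.7926801506658034/0.97721351172251 = -0.8111637233387879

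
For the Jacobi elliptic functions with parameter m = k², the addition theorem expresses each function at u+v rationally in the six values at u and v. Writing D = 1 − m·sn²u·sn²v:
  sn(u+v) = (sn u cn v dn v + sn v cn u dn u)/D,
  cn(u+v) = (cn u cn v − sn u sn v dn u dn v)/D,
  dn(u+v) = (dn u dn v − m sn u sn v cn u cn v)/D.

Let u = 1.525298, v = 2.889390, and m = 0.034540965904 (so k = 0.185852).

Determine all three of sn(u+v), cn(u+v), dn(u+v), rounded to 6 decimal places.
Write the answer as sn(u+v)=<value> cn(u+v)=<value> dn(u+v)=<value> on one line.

sn u = 0.9983010338108677, cn u = 0.05826702233813527, dn u = 0.9826374215652503
sn v = 0.2761124121872787, cn v = -0.961125348659644, dn v = 0.9986824638618266
m = k² = 0.034540965904
D = 1 − m·sn²u·sn²v = 0.9973756039229707
sn(u+v) = (sn u·cn v·dn v + sn v·cn u·dn u)/D = -0.9424193486195594/0.9973756039229707 = -0.9448991382110689
cn(u+v) = (cn u·cn v − sn u·sn v·dn u·dn v)/D = -0.3265024757152629/0.9973756039229707 = -0.3273616022198988
dn(u+v) = (dn u·dn v − m·sn u·sn v·cn u·cn v)/D = 0.981875954676216/0.9973756039229707 = 0.984459566500534

sn(u+v)=-0.944899 cn(u+v)=-0.327362 dn(u+v)=0.984460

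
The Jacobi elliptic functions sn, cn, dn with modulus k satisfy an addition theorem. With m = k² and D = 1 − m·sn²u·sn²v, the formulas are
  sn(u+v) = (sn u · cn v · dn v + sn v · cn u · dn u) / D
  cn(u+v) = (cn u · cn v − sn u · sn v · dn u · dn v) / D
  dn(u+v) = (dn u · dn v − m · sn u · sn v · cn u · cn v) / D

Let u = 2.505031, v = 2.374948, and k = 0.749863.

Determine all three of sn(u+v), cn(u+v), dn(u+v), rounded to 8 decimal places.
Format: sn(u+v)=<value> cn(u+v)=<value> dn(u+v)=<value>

sn u = 0.9187591364096179, cn u = -0.3948185016736843, dn u = 0.7248150648191139
sn v = 0.9513515561095311, cn v = -0.3081074758716084, dn v = 0.7007740161708346
m = k² = 0.562294518769
D = 1 − m·sn²u·sn²v = 0.5704148525917359
sn(u+v) = (sn u·cn v·dn v + sn v·cn u·dn u)/D = -0.4706213500889312/0.5704148525917359 = -0.8250510097179568
cn(u+v) = (cn u·cn v − sn u·sn v·dn u·dn v)/D = -0.3223176211405815/0.5704148525917359 = -0.5650582548404898
dn(u+v) = (dn u·dn v − m·sn u·sn v·cn u·cn v)/D = 0.4481446294763674/0.5704148525917359 = 0.7856468453445388

sn(u+v)=-0.82505101 cn(u+v)=-0.56505825 dn(u+v)=0.78564685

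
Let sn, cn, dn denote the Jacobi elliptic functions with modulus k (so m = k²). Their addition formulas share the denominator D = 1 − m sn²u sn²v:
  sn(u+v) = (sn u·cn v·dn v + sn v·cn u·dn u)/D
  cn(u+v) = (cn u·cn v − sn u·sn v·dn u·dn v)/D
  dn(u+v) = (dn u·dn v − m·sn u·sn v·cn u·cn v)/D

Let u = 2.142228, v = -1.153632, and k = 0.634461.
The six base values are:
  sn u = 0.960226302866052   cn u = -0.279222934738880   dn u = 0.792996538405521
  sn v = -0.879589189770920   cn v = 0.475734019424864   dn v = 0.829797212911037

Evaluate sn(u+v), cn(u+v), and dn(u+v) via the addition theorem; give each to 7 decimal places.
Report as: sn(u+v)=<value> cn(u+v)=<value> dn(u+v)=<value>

m = k² = 0.402540760521
D = 1 − m·sn²u·sn²v = 0.7128447072398122
sn(u+v) = (sn u·cn v·dn v + sn v·cn u·dn u)/D = 0.5738227082629651/0.7128447072398122 = 0.8049757576020299
cn(u+v) = (cn u·cn v − sn u·sn v·dn u·dn v)/D = 0.4229362553879363/0.7128447072398122 = 0.5933077023543837
dn(u+v) = (dn u·dn v − m·sn u·sn v·cn u·cn v)/D = 0.6128637482039122/0.7128447072398122 = 0.8597437029124706

sn(u+v)=0.8049758 cn(u+v)=0.5933077 dn(u+v)=0.8597437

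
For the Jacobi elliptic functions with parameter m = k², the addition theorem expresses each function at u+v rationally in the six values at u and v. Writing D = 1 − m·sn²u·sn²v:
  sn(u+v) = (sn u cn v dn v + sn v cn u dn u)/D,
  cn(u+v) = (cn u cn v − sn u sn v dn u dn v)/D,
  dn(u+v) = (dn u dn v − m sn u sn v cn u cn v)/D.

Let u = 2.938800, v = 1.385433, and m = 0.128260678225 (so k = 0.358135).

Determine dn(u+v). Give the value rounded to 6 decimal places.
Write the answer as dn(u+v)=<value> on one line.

sn u = 0.3058975054459151, cn u = -0.9520644495841478, dn u = 0.9939809993914337
sn v = 0.9749954929879089, cn v = 0.2222246355678517, dn v = 0.9370556653694527
m = k² = 0.128260678225
D = 1 − m·sn²u·sn²v = 0.9885909201650233
dn(u+v) = (dn u·dn v − m·sn u·sn v·cn u·cn v)/D = 0.9395089197042367/0.9885909201650233 = 0.9503515564834507

dn(u+v)=0.950352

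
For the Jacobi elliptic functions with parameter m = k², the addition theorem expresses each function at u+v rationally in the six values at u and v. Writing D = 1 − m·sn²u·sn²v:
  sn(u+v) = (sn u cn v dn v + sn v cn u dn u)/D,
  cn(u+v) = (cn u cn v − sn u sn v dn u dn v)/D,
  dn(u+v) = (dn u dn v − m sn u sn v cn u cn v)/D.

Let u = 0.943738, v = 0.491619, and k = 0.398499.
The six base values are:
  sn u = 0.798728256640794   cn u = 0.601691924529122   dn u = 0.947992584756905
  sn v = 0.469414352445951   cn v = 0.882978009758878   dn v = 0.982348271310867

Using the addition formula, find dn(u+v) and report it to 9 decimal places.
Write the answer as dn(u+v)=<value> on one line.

dn(u+v)=0.920167854

m = k² = 0.158801453001
D = 1 − m·sn²u·sn²v = 0.977676345234036
dn(u+v) = (dn u·dn v − m·sn u·sn v·cn u·cn v)/D = 0.8996263449133826/0.977676345234036 = 0.9201678544222426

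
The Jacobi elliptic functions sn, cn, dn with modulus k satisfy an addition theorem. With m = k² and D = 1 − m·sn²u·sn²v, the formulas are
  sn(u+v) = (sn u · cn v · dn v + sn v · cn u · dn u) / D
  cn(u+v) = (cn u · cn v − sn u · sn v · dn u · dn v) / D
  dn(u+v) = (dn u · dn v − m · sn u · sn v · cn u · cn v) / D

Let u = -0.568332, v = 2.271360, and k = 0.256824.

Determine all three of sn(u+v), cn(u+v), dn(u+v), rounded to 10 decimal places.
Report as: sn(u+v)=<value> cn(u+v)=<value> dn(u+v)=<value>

sn u = -0.5366330619665781, cn u = 0.8438157125844332, dn u = 0.9904572574452493
sn v = 0.7936291379164493, cn v = -0.6084018338647521, dn v = 0.9790077531410095
m = k² = 0.065958566976
D = 1 − m·sn²u·sn²v = 0.9880364168455108
sn(u+v) = (sn u·cn v·dn v + sn v·cn u·dn u)/D = 0.9829209948523761/0.9880364168455108 = 0.9948226382085525
cn(u+v) = (cn u·cn v − sn u·sn v·dn u·dn v)/D = -0.100410551693192/0.9880364168455108 = -0.1016263671877311
dn(u+v) = (dn u·dn v − m·sn u·sn v·cn u·cn v)/D = 0.9552440357484207/0.9880364168455108 = 0.9668105542083298

sn(u+v)=0.9948226382 cn(u+v)=-0.1016263672 dn(u+v)=0.9668105542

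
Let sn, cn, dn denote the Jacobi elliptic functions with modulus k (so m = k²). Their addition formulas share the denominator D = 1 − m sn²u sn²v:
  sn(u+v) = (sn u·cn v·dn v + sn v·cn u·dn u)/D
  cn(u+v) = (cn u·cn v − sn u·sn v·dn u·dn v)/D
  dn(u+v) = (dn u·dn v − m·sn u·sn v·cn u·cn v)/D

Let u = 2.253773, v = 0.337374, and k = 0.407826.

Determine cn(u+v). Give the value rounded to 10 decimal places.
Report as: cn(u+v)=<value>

cn(u+v)=-0.7734741756

sn u = 0.8456182048592029, cn u = -0.5337882085721818, dn u = 0.9386522623895435
sn v = 0.3300290903647013, cn v = 0.9439707620011585, dn v = 0.9909007698535026
m = k² = 0.166322046276
D = 1 − m·sn²u·sn²v = 0.9870460292381569
cn(u+v) = (cn u·cn v − sn u·sn v·dn u·dn v)/D = -0.7634546137874238/0.9870460292381569 = -0.7734741756437537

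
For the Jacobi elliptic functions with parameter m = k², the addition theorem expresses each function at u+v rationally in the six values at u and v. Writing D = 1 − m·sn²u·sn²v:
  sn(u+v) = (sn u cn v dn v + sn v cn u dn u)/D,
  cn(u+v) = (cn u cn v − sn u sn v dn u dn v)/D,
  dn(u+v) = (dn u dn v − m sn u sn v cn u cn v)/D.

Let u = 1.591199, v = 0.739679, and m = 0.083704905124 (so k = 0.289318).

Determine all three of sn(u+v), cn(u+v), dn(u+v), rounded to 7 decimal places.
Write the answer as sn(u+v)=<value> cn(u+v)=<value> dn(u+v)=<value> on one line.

sn u = 0.9999087613605588, cn u = 0.01350810698777398, dn u = 0.9572410189824272
sn v = 0.670309900348452, cn v = 0.7420812876598145, dn v = 0.9810148317995761
m = k² = 0.083704905124
D = 1 − m·sn²u·sn²v = 0.96239696284984
sn(u+v) = (sn u·cn v·dn v + sn v·cn u·dn u)/D = 0.7365937801433594/0.96239696284984 = 0.7653741736280687
cn(u+v) = (cn u·cn v − sn u·sn v·dn u·dn v)/D = -0.6193847892519743/0.96239696284984 = -0.6435855610120157
dn(u+v) = (dn u·dn v − m·sn u·sn v·cn u·cn v)/D = 0.9385052533167569/0.96239696284984 = 0.9751747870625701

sn(u+v)=0.7653742 cn(u+v)=-0.6435856 dn(u+v)=0.9751748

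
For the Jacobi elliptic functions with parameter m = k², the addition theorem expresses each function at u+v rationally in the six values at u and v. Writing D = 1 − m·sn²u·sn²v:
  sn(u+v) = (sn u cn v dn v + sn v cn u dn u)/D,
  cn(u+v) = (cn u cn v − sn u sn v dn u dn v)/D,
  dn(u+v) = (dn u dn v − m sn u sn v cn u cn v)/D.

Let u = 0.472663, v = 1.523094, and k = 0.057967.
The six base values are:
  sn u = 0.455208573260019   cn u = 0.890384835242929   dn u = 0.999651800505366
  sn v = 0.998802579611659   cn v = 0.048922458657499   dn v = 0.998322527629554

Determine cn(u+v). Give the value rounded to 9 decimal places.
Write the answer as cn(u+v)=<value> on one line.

cn(u+v)=-0.410468064

m = k² = 0.003360173089
D = 1 − m·sn²u·sn²v = 0.9993053887296254
cn(u+v) = (cn u·cn v − sn u·sn v·dn u·dn v)/D = -0.4101829484542797/0.9993053887296254 = -0.4104680641978003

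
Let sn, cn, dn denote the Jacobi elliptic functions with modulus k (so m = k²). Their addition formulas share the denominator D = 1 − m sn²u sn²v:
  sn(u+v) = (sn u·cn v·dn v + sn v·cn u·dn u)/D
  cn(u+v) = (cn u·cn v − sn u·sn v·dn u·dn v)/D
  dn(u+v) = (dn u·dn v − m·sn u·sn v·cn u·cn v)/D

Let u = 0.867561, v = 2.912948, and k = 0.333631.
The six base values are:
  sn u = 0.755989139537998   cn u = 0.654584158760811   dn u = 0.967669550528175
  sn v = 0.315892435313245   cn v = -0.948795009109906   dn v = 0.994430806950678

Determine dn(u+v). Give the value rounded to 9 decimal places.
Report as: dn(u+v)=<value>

dn(u+v)=0.985042720

m = k² = 0.111309644161
D = 1 − m·sn²u·sn²v = 0.9936519204655828
dn(u+v) = (dn u·dn v − m·sn u·sn v·cn u·cn v)/D = 0.9787895903469418/0.9936519204655828 = 0.9850427198775229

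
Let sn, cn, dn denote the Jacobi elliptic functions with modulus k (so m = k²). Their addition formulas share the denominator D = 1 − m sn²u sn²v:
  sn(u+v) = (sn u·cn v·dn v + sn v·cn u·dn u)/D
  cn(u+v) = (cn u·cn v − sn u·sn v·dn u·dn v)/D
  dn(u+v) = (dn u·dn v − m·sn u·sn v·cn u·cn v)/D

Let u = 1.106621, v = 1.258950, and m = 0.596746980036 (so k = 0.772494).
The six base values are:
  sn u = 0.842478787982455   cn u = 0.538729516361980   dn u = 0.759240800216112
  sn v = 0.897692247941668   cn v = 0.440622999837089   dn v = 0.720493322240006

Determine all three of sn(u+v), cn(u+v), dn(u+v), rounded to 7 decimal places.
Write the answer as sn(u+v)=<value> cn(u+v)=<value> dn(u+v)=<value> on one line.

m = k² = 0.596746980036
D = 1 − m·sn²u·sn²v = 0.6586789056161678
sn(u+v) = (sn u·cn v·dn v + sn v·cn u·dn u)/D = 0.6346372680128848/0.6586789056161678 = 0.963500216268816
cn(u+v) = (cn u·cn v − sn u·sn v·dn u·dn v)/D = -0.1763333171946085/0.6586789056161678 = -0.2677075517237883
dn(u+v) = (dn u·dn v − m·sn u·sn v·cn u·cn v)/D = 0.4398970611048834/0.6586789056161678 = 0.6678475010420704

sn(u+v)=0.9635002 cn(u+v)=-0.2677076 dn(u+v)=0.6678475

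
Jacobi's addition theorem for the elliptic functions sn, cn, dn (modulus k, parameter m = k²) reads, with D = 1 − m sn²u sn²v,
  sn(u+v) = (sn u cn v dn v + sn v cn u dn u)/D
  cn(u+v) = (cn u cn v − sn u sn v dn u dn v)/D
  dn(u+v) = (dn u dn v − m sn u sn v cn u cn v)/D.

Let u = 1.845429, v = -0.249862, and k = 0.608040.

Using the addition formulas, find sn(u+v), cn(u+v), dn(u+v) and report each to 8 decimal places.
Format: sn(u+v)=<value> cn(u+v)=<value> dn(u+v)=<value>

sn(u+v)=0.99176400 cn(u+v)=0.12807872 dn(u+v)=0.79771686

sn u = 0.9975387608680104, cn u = -0.07011719165735548, dn u = 0.7950503262276173
sn v = -0.2463513502409836, cn v = 0.9691805880404561, dn v = 0.9887176108561869
m = k² = 0.3697126416
D = 1 − m·sn²u·sn²v = 0.9776728261346997
sn(u+v) = (sn u·cn v·dn v + sn v·cn u·dn u)/D = 0.9696207170063073/0.9776728261346997 = 0.9917640043651136
cn(u+v) = (cn u·cn v − sn u·sn v·dn u·dn v)/D = 0.1252190884585305/0.9776728261346997 = 0.1280787244068071
dn(u+v) = (dn u·dn v − m·sn u·sn v·cn u·cn v)/D = 0.7799060938263749/0.9776728261346997 = 0.7977168567830509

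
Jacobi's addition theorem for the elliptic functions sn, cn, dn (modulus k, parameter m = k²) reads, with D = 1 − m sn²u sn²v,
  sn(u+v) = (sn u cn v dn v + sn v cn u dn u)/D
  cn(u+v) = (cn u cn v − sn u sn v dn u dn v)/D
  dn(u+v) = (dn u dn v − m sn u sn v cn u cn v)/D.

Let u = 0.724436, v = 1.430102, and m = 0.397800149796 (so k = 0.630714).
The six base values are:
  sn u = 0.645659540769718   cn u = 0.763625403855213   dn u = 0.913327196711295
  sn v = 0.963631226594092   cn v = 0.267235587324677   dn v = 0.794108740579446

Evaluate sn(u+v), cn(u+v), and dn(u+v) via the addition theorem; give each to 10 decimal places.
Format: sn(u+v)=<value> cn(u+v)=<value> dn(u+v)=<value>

m = k² = 0.397800149796
D = 1 − m·sn²u·sn²v = 0.8460095394202625
sn(u+v) = (sn u·cn v·dn v + sn v·cn u·dn u)/D = 0.8090928860722856/0.8460095394202625 = 0.956363785952964
cn(u+v) = (cn u·cn v − sn u·sn v·dn u·dn v)/D = -0.247185846069924/0.8460095394202625 = -0.2921785565672355
dn(u+v) = (dn u·dn v − m·sn u·sn v·cn u·cn v)/D = 0.6747738230459645/0.8460095394202625 = 0.7975959981590288

sn(u+v)=0.9563637860 cn(u+v)=-0.2921785566 dn(u+v)=0.7975959982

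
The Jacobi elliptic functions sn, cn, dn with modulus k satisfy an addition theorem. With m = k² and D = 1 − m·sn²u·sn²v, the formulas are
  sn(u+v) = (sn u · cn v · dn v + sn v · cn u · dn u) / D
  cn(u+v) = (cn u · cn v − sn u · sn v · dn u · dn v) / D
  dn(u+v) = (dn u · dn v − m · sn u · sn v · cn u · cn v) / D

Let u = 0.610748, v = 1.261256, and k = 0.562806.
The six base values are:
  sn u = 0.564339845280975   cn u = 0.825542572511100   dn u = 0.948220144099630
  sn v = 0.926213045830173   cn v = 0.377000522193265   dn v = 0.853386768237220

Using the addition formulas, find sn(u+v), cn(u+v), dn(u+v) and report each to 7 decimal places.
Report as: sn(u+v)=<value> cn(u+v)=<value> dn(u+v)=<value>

sn(u+v)=0.9924903 cn(u+v)=-0.1223232 dn(u+v)=0.8294510

m = k² = 0.316750593636
D = 1 − m·sn²u·sn²v = 0.9134592500116269
sn(u+v) = (sn u·cn v·dn v + sn v·cn u·dn u)/D = 0.906599467912059/0.9134592500116269 = 0.9924903249931724
cn(u+v) = (cn u·cn v − sn u·sn v·dn u·dn v)/D = -0.1117372194632356/0.9134592500116269 = -0.1223231572309475
dn(u+v) = (dn u·dn v − m·sn u·sn v·cn u·cn v)/D = 0.7576696717392909/0.9134592500116269 = 0.8294509817812311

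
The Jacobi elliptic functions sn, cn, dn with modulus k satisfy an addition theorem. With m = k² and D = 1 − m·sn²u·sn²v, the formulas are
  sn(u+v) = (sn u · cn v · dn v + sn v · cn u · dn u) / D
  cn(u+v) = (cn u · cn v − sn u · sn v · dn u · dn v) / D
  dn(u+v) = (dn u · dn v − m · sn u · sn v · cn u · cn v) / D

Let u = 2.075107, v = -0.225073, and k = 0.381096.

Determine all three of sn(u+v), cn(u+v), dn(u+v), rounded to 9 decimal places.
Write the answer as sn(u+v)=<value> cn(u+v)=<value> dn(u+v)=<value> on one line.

sn(u+v)=0.979894194 cn(u+v)=-0.199517841 dn(u+v)=0.927656849

sn u = 0.916881825631582, cn u = -0.399158762682842, dn u = 0.9369662033611409
sn v = -0.222911294049883, cn v = 0.9748387328091794, dn v = 0.9963851640464941
m = k² = 0.145234161216
D = 1 − m·sn²u·sn²v = 0.9939332003160395
sn(u+v) = (sn u·cn v·dn v + sn v·cn u·dn u)/D = 0.9739493720104392/0.9939332003160395 = 0.9798941937956736
cn(u+v) = (cn u·cn v − sn u·sn v·dn u·dn v)/D = -0.1983074064450325/0.9939332003160395 = -0.1995178412210971
dn(u+v) = (dn u·dn v − m·sn u·sn v·cn u·cn v)/D = 0.9220289402552176/0.9939332003160395 = 0.9276568485307076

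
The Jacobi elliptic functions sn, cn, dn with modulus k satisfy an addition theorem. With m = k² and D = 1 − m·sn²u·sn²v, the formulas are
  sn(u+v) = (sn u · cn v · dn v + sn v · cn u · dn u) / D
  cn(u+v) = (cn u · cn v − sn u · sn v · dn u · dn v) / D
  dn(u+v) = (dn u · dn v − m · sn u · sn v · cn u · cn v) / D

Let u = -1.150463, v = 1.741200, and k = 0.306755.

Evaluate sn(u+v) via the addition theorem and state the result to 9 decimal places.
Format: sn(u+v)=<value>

sn u = -0.9053360528727315, cn u = 0.4246959281283759, dn u = 0.9606631162322359
sn v = 0.9921903941789411, cn v = -0.124732600786793, dn v = 0.9525572829612425
m = k² = 0.094098630025
D = 1 − m·sn²u·sn²v = 0.9240735721629664
sn(u+v) = (sn u·cn v·dn v + sn v·cn u·dn u)/D = 0.5123709303361972/0.9240735721629664 = 0.5544698450112554

sn(u+v)=0.554469845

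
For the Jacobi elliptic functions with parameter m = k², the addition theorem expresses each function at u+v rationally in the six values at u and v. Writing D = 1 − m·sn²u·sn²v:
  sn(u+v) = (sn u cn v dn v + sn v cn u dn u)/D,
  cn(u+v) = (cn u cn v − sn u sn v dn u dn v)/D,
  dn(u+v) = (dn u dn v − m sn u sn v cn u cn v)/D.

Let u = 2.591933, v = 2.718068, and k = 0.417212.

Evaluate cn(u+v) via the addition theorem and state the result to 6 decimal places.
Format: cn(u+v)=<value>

sn u = 0.6385177173198948, cn u = -0.76960712358228, dn u = 0.9638633218076156
sn v = 0.5399073814185557, cn v = -0.8417244320380383, dn v = 0.9742996496249629
m = k² = 0.174065852944
D = 1 − m·sn²u·sn²v = 0.9793129760443716
cn(u+v) = (cn u·cn v − sn u·sn v·dn u·dn v)/D = 0.3240542448280064/0.9793129760443716 = 0.3308995722051209

cn(u+v)=0.330900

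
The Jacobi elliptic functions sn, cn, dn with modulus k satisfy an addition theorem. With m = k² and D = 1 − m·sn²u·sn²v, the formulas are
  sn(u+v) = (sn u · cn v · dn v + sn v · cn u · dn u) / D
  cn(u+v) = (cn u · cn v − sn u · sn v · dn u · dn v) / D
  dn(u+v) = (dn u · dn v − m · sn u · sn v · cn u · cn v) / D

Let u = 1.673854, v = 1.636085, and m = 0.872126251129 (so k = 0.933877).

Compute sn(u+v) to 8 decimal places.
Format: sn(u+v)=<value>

sn(u+v)=0.94448880

sn u = 0.9529473476343123, cn u = 0.3031358649792682, dn u = 0.4560861867643477
sn v = 0.9475260716853215, cn v = 0.3196785001788249, dn v = 0.4658327151819864
m = k² = 0.872126251129
D = 1 − m·sn²u·sn²v = 0.2889510367561474
sn(u+v) = (sn u·cn v·dn v + sn v·cn u·dn u)/D = 0.2729110188924732/0.2889510367561474 = 0.9444888032112836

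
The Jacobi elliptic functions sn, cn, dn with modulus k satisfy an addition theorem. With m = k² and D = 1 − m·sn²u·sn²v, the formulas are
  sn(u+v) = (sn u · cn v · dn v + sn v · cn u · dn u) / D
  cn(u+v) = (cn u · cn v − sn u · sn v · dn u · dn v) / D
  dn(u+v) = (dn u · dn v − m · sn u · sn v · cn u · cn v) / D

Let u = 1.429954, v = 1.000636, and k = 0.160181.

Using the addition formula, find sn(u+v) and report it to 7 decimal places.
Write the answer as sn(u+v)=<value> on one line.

sn u = 0.9889006979030631, cn u = 0.1485779582806102, dn u = 0.9873745272478547
sn v = 0.8399186092935233, cn v = 0.5427123821716561, dn v = 0.9909082988539474
m = k² = 0.025657952761
D = 1 − m·sn²u·sn²v = 0.9822988380607771
sn(u+v) = (sn u·cn v·dn v + sn v·cn u·dn u)/D = 0.6550270571634066/0.9822988380607771 = 0.666830736007527

sn(u+v)=0.6668307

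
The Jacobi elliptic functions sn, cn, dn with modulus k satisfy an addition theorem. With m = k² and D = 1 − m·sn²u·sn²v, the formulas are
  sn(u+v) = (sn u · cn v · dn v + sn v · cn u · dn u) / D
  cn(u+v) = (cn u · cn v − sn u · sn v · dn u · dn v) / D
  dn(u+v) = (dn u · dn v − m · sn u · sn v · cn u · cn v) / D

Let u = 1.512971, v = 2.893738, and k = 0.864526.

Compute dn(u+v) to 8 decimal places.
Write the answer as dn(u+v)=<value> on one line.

sn u = 0.9436406225953315, cn u = 0.3309718649491148, dn u = 0.5783315111780483
sn v = 0.921777861262837, cn v = -0.3877184216486367, dn v = 0.604110016545438
m = k² = 0.747405204676
D = 1 − m·sn²u·sn²v = 0.4345139167527998
dn(u+v) = (dn u·dn v − m·sn u·sn v·cn u·cn v)/D = 0.4328009197656163/0.4345139167527998 = 0.9960576706035448

dn(u+v)=0.99605767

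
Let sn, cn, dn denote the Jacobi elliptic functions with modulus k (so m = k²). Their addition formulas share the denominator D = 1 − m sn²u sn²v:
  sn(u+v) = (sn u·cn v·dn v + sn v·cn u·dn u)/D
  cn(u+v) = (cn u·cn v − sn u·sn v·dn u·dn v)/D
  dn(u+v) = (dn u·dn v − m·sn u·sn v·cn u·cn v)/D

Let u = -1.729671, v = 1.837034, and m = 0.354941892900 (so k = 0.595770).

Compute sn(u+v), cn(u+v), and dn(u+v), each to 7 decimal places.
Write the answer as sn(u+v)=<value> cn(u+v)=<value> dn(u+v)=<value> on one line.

sn(u+v)=0.1070843 cn(u+v)=0.9942499 dn(u+v)=0.9979629

sn u = -0.999897459794403, cn u = 0.01432026175390388, dn u = 0.8032004077422469
sn v = 0.9974132379466682, cn v = -0.07188068425344237, dn v = 0.8042959856316799
m = k² = 0.3549418929
D = 1 − m·sn²u·sn²v = 0.646964444317654
sn(u+v) = (sn u·cn v·dn v + sn v·cn u·dn u)/D = 0.06927970463603569/0.646964444317654 = 0.1070842536162929
cn(u+v) = (cn u·cn v − sn u·sn v·dn u·dn v)/D = 0.64324436626899/0.646964444317654 = 0.9942499497749253
dn(u+v) = (dn u·dn v − m·sn u·sn v·cn u·cn v)/D = 0.6456464865568137/0.646964444317654 = 0.9979628590528953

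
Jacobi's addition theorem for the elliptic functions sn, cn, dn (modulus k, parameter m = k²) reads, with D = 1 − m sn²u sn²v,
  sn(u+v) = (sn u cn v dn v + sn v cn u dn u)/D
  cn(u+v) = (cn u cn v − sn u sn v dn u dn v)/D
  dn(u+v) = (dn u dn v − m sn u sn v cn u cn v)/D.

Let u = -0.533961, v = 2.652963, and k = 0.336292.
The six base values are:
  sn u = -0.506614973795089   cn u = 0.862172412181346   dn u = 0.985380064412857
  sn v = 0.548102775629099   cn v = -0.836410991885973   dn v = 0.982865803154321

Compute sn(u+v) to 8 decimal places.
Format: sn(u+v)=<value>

sn(u+v)=0.88988799

m = k² = 0.113092309264
D = 1 − m·sn²u·sn²v = 0.9912800675891939
sn(u+v) = (sn u·cn v·dn v + sn v·cn u·dn u)/D = 0.8821282254306068/0.9912800675891939 = 0.8898879885438978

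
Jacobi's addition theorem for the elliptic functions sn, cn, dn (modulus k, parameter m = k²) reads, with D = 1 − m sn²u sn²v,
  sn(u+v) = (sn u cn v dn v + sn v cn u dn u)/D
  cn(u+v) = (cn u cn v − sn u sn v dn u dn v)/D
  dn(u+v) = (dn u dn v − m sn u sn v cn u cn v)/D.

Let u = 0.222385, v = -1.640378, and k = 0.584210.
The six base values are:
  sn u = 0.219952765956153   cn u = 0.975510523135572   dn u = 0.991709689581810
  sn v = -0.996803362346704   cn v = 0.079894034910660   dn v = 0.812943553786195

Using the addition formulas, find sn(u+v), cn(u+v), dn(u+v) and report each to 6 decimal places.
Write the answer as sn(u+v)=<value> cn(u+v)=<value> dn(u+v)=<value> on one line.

m = k² = 0.3413013241
D = 1 − m·sn²u·sn²v = 0.9835935047525771
sn(u+v) = (sn u·cn v·dn v + sn v·cn u·dn u)/D = -0.9500449494063936/0.9835935047525771 = -0.9658918494438181
cn(u+v) = (cn u·cn v − sn u·sn v·dn u·dn v)/D = 0.2546974218535808/0.9835935047525771 = 0.2589458151389989
dn(u+v) = (dn u·dn v − m·sn u·sn v·cn u·cn v)/D = 0.812036075828518/0.9835935047525771 = 0.8255809660239528

sn(u+v)=-0.965892 cn(u+v)=0.258946 dn(u+v)=0.825581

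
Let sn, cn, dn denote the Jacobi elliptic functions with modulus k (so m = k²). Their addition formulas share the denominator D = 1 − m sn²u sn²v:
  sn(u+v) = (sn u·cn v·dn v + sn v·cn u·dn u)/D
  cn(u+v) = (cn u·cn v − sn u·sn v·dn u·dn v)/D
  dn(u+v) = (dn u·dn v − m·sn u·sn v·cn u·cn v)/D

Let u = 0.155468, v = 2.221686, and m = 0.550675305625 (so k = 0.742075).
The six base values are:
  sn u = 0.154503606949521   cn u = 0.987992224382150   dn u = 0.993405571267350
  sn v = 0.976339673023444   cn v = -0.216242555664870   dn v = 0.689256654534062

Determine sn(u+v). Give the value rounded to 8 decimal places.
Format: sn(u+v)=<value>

sn(u+v)=0.94709441

m = k² = 0.550675305625
D = 1 − m·sn²u·sn²v = 0.9874693176517763
sn(u+v) = (sn u·cn v·dn v + sn v·cn u·dn u)/D = 0.9352266733329883/0.9874693176517763 = 0.947094412570689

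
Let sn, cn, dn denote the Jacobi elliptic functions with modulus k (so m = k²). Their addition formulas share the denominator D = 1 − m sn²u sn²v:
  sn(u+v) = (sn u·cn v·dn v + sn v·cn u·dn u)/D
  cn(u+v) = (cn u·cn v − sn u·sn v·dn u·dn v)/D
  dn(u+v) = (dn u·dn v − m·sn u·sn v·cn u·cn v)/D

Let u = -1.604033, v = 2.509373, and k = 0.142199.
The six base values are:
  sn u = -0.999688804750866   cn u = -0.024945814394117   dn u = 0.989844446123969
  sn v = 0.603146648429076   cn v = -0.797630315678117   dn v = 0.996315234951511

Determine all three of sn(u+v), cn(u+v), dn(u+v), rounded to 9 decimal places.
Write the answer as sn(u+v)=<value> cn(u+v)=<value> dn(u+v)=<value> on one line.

m = k² = 0.020220555601
D = 1 − m·sn²u·sn²v = 0.992648624959122
sn(u+v) = (sn u·cn v·dn v + sn v·cn u·dn u)/D = 0.7795507471927949/0.992648624959122 = 0.7853239581376515
cn(u+v) = (cn u·cn v − sn u·sn v·dn u·dn v)/D = 0.6145339088971338/0.992648624959122 = 0.6190850351728849
dn(u+v) = (dn u·dn v − m·sn u·sn v·cn u·cn v)/D = 0.9864396959698265/0.992648624959122 = 0.9937450888127194

sn(u+v)=0.785323958 cn(u+v)=0.619085035 dn(u+v)=0.993745089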